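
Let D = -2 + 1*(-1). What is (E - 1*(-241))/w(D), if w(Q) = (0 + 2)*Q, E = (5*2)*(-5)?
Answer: -191/6 ≈ -31.833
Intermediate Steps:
D = -3 (D = -2 - 1 = -3)
E = -50 (E = 10*(-5) = -50)
w(Q) = 2*Q
(E - 1*(-241))/w(D) = (-50 - 1*(-241))/((2*(-3))) = (-50 + 241)/(-6) = 191*(-⅙) = -191/6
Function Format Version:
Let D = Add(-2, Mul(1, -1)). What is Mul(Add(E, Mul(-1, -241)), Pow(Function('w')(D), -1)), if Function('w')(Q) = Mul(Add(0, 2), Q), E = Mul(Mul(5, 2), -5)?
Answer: Rational(-191, 6) ≈ -31.833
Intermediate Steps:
D = -3 (D = Add(-2, -1) = -3)
E = -50 (E = Mul(10, -5) = -50)
Function('w')(Q) = Mul(2, Q)
Mul(Add(E, Mul(-1, -241)), Pow(Function('w')(D), -1)) = Mul(Add(-50, Mul(-1, -241)), Pow(Mul(2, -3), -1)) = Mul(Add(-50, 241), Pow(-6, -1)) = Mul(191, Rational(-1, 6)) = Rational(-191, 6)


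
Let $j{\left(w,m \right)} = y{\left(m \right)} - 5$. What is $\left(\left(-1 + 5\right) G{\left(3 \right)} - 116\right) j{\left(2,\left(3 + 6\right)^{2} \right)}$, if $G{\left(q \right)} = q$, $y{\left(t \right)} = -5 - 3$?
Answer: $1352$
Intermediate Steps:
$y{\left(t \right)} = -8$
$j{\left(w,m \right)} = -13$ ($j{\left(w,m \right)} = -8 - 5 = -13$)
$\left(\left(-1 + 5\right) G{\left(3 \right)} - 116\right) j{\left(2,\left(3 + 6\right)^{2} \right)} = \left(\left(-1 + 5\right) 3 - 116\right) \left(-13\right) = \left(4 \cdot 3 - 116\right) \left(-13\right) = \left(12 - 116\right) \left(-13\right) = \left(-104\right) \left(-13\right) = 1352$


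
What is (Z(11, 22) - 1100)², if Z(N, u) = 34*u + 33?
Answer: 101761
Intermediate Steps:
Z(N, u) = 33 + 34*u
(Z(11, 22) - 1100)² = ((33 + 34*22) - 1100)² = ((33 + 748) - 1100)² = (781 - 1100)² = (-319)² = 101761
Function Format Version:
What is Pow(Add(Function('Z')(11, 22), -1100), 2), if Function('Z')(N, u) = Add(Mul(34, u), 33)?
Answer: 101761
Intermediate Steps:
Function('Z')(N, u) = Add(33, Mul(34, u))
Pow(Add(Function('Z')(11, 22), -1100), 2) = Pow(Add(Add(33, Mul(34, 22)), -1100), 2) = Pow(Add(Add(33, 748), -1100), 2) = Pow(Add(781, -1100), 2) = Pow(-319, 2) = 101761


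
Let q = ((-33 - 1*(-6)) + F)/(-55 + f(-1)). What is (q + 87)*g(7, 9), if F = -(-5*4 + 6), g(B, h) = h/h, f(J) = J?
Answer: 4885/56 ≈ 87.232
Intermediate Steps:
g(B, h) = 1
F = 14 (F = -(-20 + 6) = -1*(-14) = 14)
q = 13/56 (q = ((-33 - 1*(-6)) + 14)/(-55 - 1) = ((-33 + 6) + 14)/(-56) = (-27 + 14)*(-1/56) = -13*(-1/56) = 13/56 ≈ 0.23214)
(q + 87)*g(7, 9) = (13/56 + 87)*1 = (4885/56)*1 = 4885/56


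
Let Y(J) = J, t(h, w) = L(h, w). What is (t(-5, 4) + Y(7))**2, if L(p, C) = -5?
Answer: 4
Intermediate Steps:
t(h, w) = -5
(t(-5, 4) + Y(7))**2 = (-5 + 7)**2 = 2**2 = 4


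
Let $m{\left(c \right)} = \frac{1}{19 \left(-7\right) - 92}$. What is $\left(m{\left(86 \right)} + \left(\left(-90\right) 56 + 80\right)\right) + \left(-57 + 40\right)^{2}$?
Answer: $- \frac{1050976}{225} \approx -4671.0$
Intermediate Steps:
$m{\left(c \right)} = - \frac{1}{225}$ ($m{\left(c \right)} = \frac{1}{-133 - 92} = \frac{1}{-225} = - \frac{1}{225}$)
$\left(m{\left(86 \right)} + \left(\left(-90\right) 56 + 80\right)\right) + \left(-57 + 40\right)^{2} = \left(- \frac{1}{225} + \left(\left(-90\right) 56 + 80\right)\right) + \left(-57 + 40\right)^{2} = \left(- \frac{1}{225} + \left(-5040 + 80\right)\right) + \left(-17\right)^{2} = \left(- \frac{1}{225} - 4960\right) + 289 = - \frac{1116001}{225} + 289 = - \frac{1050976}{225}$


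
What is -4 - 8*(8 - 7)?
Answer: -12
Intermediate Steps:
-4 - 8*(8 - 7) = -4 - 8 = -12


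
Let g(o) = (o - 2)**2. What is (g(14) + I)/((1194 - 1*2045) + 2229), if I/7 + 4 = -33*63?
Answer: -14437/1378 ≈ -10.477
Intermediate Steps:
I = -14581 (I = -28 + 7*(-33*63) = -28 + 7*(-2079) = -28 - 14553 = -14581)
g(o) = (-2 + o)**2
(g(14) + I)/((1194 - 1*2045) + 2229) = ((-2 + 14)**2 - 14581)/((1194 - 1*2045) + 2229) = (12**2 - 14581)/((1194 - 2045) + 2229) = (144 - 14581)/(-851 + 2229) = -14437/1378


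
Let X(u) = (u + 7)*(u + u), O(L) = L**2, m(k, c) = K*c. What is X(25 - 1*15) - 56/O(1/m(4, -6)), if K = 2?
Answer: -7724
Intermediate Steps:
m(k, c) = 2*c
X(u) = 2*u*(7 + u) (X(u) = (7 + u)*(2*u) = 2*u*(7 + u))
X(25 - 1*15) - 56/O(1/m(4, -6)) = 2*(25 - 1*15)*(7 + (25 - 1*15)) - 56/((1/(2*(-6)))**2) = 2*(25 - 15)*(7 + (25 - 15)) - 56/((1/(-12))**2) = 2*10*(7 + 10) - 56/((-1/12)**2) = 2*10*17 - 56/1/144 = 340 - 56*144 = 340 - 1*8064 = 340 - 8064 = -7724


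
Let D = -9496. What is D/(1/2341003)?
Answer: -22230164488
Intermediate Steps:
D/(1/2341003) = -9496/(1/2341003) = -9496/1/2341003 = -9496*2341003 = -22230164488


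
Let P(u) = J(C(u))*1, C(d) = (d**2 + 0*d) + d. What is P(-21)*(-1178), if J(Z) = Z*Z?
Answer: -207799200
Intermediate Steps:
C(d) = d + d**2 (C(d) = (d**2 + 0) + d = d**2 + d = d + d**2)
J(Z) = Z**2
P(u) = u**2*(1 + u)**2 (P(u) = (u*(1 + u))**2*1 = (u**2*(1 + u)**2)*1 = u**2*(1 + u)**2)
P(-21)*(-1178) = ((-21)**2*(1 - 21)**2)*(-1178) = (441*(-20)**2)*(-1178) = (441*400)*(-1178) = 176400*(-1178) = -207799200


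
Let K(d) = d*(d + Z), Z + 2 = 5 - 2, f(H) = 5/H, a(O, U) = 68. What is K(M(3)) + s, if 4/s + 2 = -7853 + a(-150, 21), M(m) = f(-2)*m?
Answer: 1518449/31148 ≈ 48.750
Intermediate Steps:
Z = 1 (Z = -2 + (5 - 2) = -2 + 3 = 1)
M(m) = -5*m/2 (M(m) = (5/(-2))*m = (5*(-½))*m = -5*m/2)
K(d) = d*(1 + d) (K(d) = d*(d + 1) = d*(1 + d))
s = -4/7787 (s = 4/(-2 + (-7853 + 68)) = 4/(-2 - 7785) = 4/(-7787) = 4*(-1/7787) = -4/7787 ≈ -0.00051368)
K(M(3)) + s = (-5/2*3)*(1 - 5/2*3) - 4/7787 = -15*(1 - 15/2)/2 - 4/7787 = -15/2*(-13/2) - 4/7787 = 195/4 - 4/7787 = 1518449/31148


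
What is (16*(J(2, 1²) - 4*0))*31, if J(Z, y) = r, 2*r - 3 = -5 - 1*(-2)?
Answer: 0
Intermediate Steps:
r = 0 (r = 3/2 + (-5 - 1*(-2))/2 = 3/2 + (-5 + 2)/2 = 3/2 + (½)*(-3) = 3/2 - 3/2 = 0)
J(Z, y) = 0
(16*(J(2, 1²) - 4*0))*31 = (16*(0 - 4*0))*31 = (16*(0 + 0))*31 = (16*0)*31 = 0*31 = 0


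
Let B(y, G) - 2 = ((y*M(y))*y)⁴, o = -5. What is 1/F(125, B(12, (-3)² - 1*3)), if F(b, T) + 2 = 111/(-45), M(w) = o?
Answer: -15/67 ≈ -0.22388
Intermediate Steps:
M(w) = -5
B(y, G) = 2 + 625*y⁸ (B(y, G) = 2 + ((y*(-5))*y)⁴ = 2 + ((-5*y)*y)⁴ = 2 + (-5*y²)⁴ = 2 + 625*y⁸)
F(b, T) = -67/15 (F(b, T) = -2 + 111/(-45) = -2 + 111*(-1/45) = -2 - 37/15 = -67/15)
1/F(125, B(12, (-3)² - 1*3)) = 1/(-67/15) = -15/67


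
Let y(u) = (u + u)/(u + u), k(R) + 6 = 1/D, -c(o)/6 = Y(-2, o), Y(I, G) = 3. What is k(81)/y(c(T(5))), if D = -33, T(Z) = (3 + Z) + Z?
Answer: -199/33 ≈ -6.0303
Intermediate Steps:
T(Z) = 3 + 2*Z
c(o) = -18 (c(o) = -6*3 = -18)
k(R) = -199/33 (k(R) = -6 + 1/(-33) = -6 - 1/33 = -199/33)
y(u) = 1 (y(u) = (2*u)/((2*u)) = (2*u)*(1/(2*u)) = 1)
k(81)/y(c(T(5))) = -199/33/1 = -199/33*1 = -199/33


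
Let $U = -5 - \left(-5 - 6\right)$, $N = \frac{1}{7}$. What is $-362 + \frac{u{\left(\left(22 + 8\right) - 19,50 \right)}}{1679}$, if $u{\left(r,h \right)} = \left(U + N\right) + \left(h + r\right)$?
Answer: $- \frac{4254116}{11753} \approx -361.96$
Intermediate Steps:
$N = \frac{1}{7} \approx 0.14286$
$U = 6$ ($U = -5 - -11 = -5 + 11 = 6$)
$u{\left(r,h \right)} = \frac{43}{7} + h + r$ ($u{\left(r,h \right)} = \left(6 + \frac{1}{7}\right) + \left(h + r\right) = \frac{43}{7} + \left(h + r\right) = \frac{43}{7} + h + r$)
$-362 + \frac{u{\left(\left(22 + 8\right) - 19,50 \right)}}{1679} = -362 + \frac{\frac{43}{7} + 50 + \left(\left(22 + 8\right) - 19\right)}{1679} = -362 + \left(\frac{43}{7} + 50 + \left(30 - 19\right)\right) \frac{1}{1679} = -362 + \left(\frac{43}{7} + 50 + 11\right) \frac{1}{1679} = -362 + \frac{470}{7} \cdot \frac{1}{1679} = -362 + \frac{470}{11753} = - \frac{4254116}{11753}$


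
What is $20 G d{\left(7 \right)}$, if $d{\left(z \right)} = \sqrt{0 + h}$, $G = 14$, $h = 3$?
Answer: $280 \sqrt{3} \approx 484.97$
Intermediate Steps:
$d{\left(z \right)} = \sqrt{3}$ ($d{\left(z \right)} = \sqrt{0 + 3} = \sqrt{3}$)
$20 G d{\left(7 \right)} = 20 \cdot 14 \sqrt{3} = 280 \sqrt{3}$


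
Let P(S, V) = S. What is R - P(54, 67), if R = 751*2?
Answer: 1448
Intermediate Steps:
R = 1502
R - P(54, 67) = 1502 - 1*54 = 1502 - 54 = 1448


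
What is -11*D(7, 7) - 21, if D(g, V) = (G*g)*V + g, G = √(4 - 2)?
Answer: -98 - 539*√2 ≈ -860.26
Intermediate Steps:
G = √2 ≈ 1.4142
D(g, V) = g + V*g*√2 (D(g, V) = (√2*g)*V + g = (g*√2)*V + g = V*g*√2 + g = g + V*g*√2)
-11*D(7, 7) - 21 = -77*(1 + 7*√2) - 21 = -11*(7 + 49*√2) - 21 = (-77 - 539*√2) - 21 = -98 - 539*√2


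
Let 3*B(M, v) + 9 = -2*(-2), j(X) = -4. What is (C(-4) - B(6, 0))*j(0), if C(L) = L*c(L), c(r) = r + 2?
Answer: -116/3 ≈ -38.667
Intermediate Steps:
c(r) = 2 + r
B(M, v) = -5/3 (B(M, v) = -3 + (-2*(-2))/3 = -3 + (1/3)*4 = -3 + 4/3 = -5/3)
C(L) = L*(2 + L)
(C(-4) - B(6, 0))*j(0) = (-4*(2 - 4) - 1*(-5/3))*(-4) = (-4*(-2) + 5/3)*(-4) = (8 + 5/3)*(-4) = (29/3)*(-4) = -116/3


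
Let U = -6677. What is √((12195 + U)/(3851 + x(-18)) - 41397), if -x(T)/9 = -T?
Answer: I*√586201735/119 ≈ 203.46*I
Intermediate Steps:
x(T) = 9*T (x(T) = -(-9)*T = 9*T)
√((12195 + U)/(3851 + x(-18)) - 41397) = √((12195 - 6677)/(3851 + 9*(-18)) - 41397) = √(5518/(3851 - 162) - 41397) = √(5518/3689 - 41397) = √(5518*(1/3689) - 41397) = √(178/119 - 41397) = √(-4926065/119) = I*√586201735/119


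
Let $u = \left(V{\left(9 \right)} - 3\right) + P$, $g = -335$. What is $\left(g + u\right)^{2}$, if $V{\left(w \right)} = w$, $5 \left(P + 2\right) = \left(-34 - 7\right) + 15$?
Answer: $\frac{2825761}{25} \approx 1.1303 \cdot 10^{5}$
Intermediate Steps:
$P = - \frac{36}{5}$ ($P = -2 + \frac{\left(-34 - 7\right) + 15}{5} = -2 + \frac{-41 + 15}{5} = -2 + \frac{1}{5} \left(-26\right) = -2 - \frac{26}{5} = - \frac{36}{5} \approx -7.2$)
$u = - \frac{6}{5}$ ($u = \left(9 - 3\right) - \frac{36}{5} = 6 - \frac{36}{5} = - \frac{6}{5} \approx -1.2$)
$\left(g + u\right)^{2} = \left(-335 - \frac{6}{5}\right)^{2} = \left(- \frac{1681}{5}\right)^{2} = \frac{2825761}{25}$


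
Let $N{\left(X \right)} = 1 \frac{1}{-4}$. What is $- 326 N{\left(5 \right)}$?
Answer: $\frac{163}{2} \approx 81.5$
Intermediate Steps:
$N{\left(X \right)} = - \frac{1}{4}$ ($N{\left(X \right)} = 1 \left(- \frac{1}{4}\right) = - \frac{1}{4}$)
$- 326 N{\left(5 \right)} = \left(-326\right) \left(- \frac{1}{4}\right) = \frac{163}{2}$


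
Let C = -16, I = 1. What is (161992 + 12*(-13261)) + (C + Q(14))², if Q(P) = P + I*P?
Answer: 3004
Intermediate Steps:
Q(P) = 2*P (Q(P) = P + 1*P = P + P = 2*P)
(161992 + 12*(-13261)) + (C + Q(14))² = (161992 + 12*(-13261)) + (-16 + 2*14)² = (161992 - 159132) + (-16 + 28)² = 2860 + 12² = 2860 + 144 = 3004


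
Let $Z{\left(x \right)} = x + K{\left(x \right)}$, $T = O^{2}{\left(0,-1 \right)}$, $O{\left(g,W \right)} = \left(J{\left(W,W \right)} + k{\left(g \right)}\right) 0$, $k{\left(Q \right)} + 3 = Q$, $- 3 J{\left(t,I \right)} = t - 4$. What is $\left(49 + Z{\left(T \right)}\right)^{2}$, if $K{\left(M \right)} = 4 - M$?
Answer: $2809$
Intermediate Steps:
$J{\left(t,I \right)} = \frac{4}{3} - \frac{t}{3}$ ($J{\left(t,I \right)} = - \frac{t - 4}{3} = - \frac{-4 + t}{3} = \frac{4}{3} - \frac{t}{3}$)
$k{\left(Q \right)} = -3 + Q$
$O{\left(g,W \right)} = 0$ ($O{\left(g,W \right)} = \left(\left(\frac{4}{3} - \frac{W}{3}\right) + \left(-3 + g\right)\right) 0 = \left(- \frac{5}{3} + g - \frac{W}{3}\right) 0 = 0$)
$T = 0$ ($T = 0^{2} = 0$)
$Z{\left(x \right)} = 4$ ($Z{\left(x \right)} = x - \left(-4 + x\right) = 4$)
$\left(49 + Z{\left(T \right)}\right)^{2} = \left(49 + 4\right)^{2} = 53^{2} = 2809$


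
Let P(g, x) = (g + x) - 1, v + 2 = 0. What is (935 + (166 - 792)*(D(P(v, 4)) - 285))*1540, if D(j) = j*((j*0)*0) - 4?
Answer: 280047460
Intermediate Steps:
v = -2 (v = -2 + 0 = -2)
P(g, x) = -1 + g + x
D(j) = -4 (D(j) = j*(0*0) - 4 = j*0 - 4 = 0 - 4 = -4)
(935 + (166 - 792)*(D(P(v, 4)) - 285))*1540 = (935 + (166 - 792)*(-4 - 285))*1540 = (935 - 626*(-289))*1540 = (935 + 180914)*1540 = 181849*1540 = 280047460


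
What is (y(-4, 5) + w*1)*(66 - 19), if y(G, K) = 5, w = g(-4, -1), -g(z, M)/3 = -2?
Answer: 517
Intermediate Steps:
g(z, M) = 6 (g(z, M) = -3*(-2) = 6)
w = 6
(y(-4, 5) + w*1)*(66 - 19) = (5 + 6*1)*(66 - 19) = (5 + 6)*47 = 11*47 = 517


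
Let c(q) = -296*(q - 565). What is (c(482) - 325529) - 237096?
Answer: -538057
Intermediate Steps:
c(q) = 167240 - 296*q (c(q) = -296*(-565 + q) = 167240 - 296*q)
(c(482) - 325529) - 237096 = ((167240 - 296*482) - 325529) - 237096 = ((167240 - 142672) - 325529) - 237096 = (24568 - 325529) - 237096 = -300961 - 237096 = -538057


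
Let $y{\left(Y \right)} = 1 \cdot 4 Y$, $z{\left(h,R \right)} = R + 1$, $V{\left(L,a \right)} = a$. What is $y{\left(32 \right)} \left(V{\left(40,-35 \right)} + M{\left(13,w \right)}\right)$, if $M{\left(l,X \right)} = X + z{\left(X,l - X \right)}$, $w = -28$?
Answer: $-2688$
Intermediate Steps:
$z{\left(h,R \right)} = 1 + R$
$M{\left(l,X \right)} = 1 + l$ ($M{\left(l,X \right)} = X - \left(-1 + X - l\right) = X + \left(1 + l - X\right) = 1 + l$)
$y{\left(Y \right)} = 4 Y$
$y{\left(32 \right)} \left(V{\left(40,-35 \right)} + M{\left(13,w \right)}\right) = 4 \cdot 32 \left(-35 + \left(1 + 13\right)\right) = 128 \left(-35 + 14\right) = 128 \left(-21\right) = -2688$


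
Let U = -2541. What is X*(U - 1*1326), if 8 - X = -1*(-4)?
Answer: -15468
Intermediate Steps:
X = 4 (X = 8 - (-1)*(-4) = 8 - 1*4 = 8 - 4 = 4)
X*(U - 1*1326) = 4*(-2541 - 1*1326) = 4*(-2541 - 1326) = 4*(-3867) = -15468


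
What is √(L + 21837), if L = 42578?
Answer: √64415 ≈ 253.80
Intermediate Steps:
√(L + 21837) = √(42578 + 21837) = √64415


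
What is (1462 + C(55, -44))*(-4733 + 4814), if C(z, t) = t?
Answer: 114858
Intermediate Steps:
(1462 + C(55, -44))*(-4733 + 4814) = (1462 - 44)*(-4733 + 4814) = 1418*81 = 114858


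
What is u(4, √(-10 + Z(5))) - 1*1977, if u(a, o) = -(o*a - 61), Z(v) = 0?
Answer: -1916 - 4*I*√10 ≈ -1916.0 - 12.649*I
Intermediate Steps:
u(a, o) = 61 - a*o (u(a, o) = -(a*o - 61) = -(-61 + a*o) = 61 - a*o)
u(4, √(-10 + Z(5))) - 1*1977 = (61 - 1*4*√(-10 + 0)) - 1*1977 = (61 - 1*4*√(-10)) - 1977 = (61 - 1*4*I*√10) - 1977 = (61 - 4*I*√10) - 1977 = -1916 - 4*I*√10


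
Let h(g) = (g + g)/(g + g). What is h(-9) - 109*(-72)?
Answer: 7849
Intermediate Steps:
h(g) = 1 (h(g) = (2*g)/((2*g)) = (2*g)*(1/(2*g)) = 1)
h(-9) - 109*(-72) = 1 - 109*(-72) = 1 + 7848 = 7849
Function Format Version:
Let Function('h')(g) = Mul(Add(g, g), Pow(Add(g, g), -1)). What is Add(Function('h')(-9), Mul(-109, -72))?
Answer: 7849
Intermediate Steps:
Function('h')(g) = 1 (Function('h')(g) = Mul(Mul(2, g), Pow(Mul(2, g), -1)) = Mul(Mul(2, g), Mul(Rational(1, 2), Pow(g, -1))) = 1)
Add(Function('h')(-9), Mul(-109, -72)) = Add(1, Mul(-109, -72)) = Add(1, 7848) = 7849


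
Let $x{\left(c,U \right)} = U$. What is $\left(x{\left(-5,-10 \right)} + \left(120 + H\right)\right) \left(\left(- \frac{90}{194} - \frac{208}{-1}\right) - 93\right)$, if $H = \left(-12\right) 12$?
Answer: $- \frac{377740}{97} \approx -3894.2$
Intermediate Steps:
$H = -144$
$\left(x{\left(-5,-10 \right)} + \left(120 + H\right)\right) \left(\left(- \frac{90}{194} - \frac{208}{-1}\right) - 93\right) = \left(-10 + \left(120 - 144\right)\right) \left(\left(- \frac{90}{194} - \frac{208}{-1}\right) - 93\right) = \left(-10 - 24\right) \left(\left(\left(-90\right) \frac{1}{194} - -208\right) - 93\right) = - 34 \left(\left(- \frac{45}{97} + 208\right) - 93\right) = - 34 \left(\frac{20131}{97} - 93\right) = \left(-34\right) \frac{11110}{97} = - \frac{377740}{97}$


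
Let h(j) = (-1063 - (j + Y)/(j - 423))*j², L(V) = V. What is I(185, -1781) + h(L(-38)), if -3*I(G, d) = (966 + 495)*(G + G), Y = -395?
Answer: -791314934/461 ≈ -1.7165e+6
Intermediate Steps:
h(j) = j²*(-1063 - (-395 + j)/(-423 + j)) (h(j) = (-1063 - (j - 395)/(j - 423))*j² = (-1063 - (-395 + j)/(-423 + j))*j² = j²*(-1063 - (-395 + j)/(-423 + j)))
I(G, d) = -974*G (I(G, d) = -(966 + 495)*(G + G)/3 = -487*2*G = -974*G)
I(185, -1781) + h(L(-38)) = -974*185 + (-38)²*(450044 - 1064*(-38))/(-423 - 38) = -180190 + 1444*(450044 + 40432)/(-461) = -180190 + 1444*(-1/461)*490476 = -180190 - 708247344/461 = -791314934/461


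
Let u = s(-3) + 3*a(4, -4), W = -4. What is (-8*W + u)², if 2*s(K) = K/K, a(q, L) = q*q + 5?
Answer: 36481/4 ≈ 9120.3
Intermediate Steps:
a(q, L) = 5 + q² (a(q, L) = q² + 5 = 5 + q²)
s(K) = ½ (s(K) = (K/K)/2 = (½)*1 = ½)
u = 127/2 (u = ½ + 3*(5 + 4²) = ½ + 3*(5 + 16) = ½ + 3*21 = ½ + 63 = 127/2 ≈ 63.500)
(-8*W + u)² = (-8*(-4) + 127/2)² = (32 + 127/2)² = (191/2)² = 36481/4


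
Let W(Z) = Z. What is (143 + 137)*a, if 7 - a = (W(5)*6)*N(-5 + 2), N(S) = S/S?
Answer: -6440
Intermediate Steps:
N(S) = 1
a = -23 (a = 7 - 5*6 = 7 - 30 = -23)
(143 + 137)*a = (143 + 137)*(-23) = 280*(-23) = -6440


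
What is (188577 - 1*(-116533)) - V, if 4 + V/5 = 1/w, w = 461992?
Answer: 140967618955/461992 ≈ 3.0513e+5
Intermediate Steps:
V = -9239835/461992 (V = -20 + 5/461992 = -9239835/461992 ≈ -20.000)
(188577 - 1*(-116533)) - V = (188577 - 1*(-116533)) - 1*(-9239835/461992) = (188577 + 116533) + 9239835/461992 = 305110 + 9239835/461992 = 140967618955/461992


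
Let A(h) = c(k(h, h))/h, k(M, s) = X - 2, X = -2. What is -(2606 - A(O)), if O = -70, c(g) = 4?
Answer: -91212/35 ≈ -2606.1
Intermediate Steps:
k(M, s) = -4 (k(M, s) = -2 - 2 = -4)
A(h) = 4/h
-(2606 - A(O)) = -(2606 - 4/(-70)) = -(2606 - 4*(-1)/70) = -(2606 - 1*(-2/35)) = -(2606 + 2/35) = -1*91212/35 = -91212/35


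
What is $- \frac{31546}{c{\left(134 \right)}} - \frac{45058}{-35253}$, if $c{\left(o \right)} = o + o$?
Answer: $- \frac{550007797}{4723902} \approx -116.43$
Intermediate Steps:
$c{\left(o \right)} = 2 o$
$- \frac{31546}{c{\left(134 \right)}} - \frac{45058}{-35253} = - \frac{31546}{2 \cdot 134} - \frac{45058}{-35253} = - \frac{31546}{268} - - \frac{45058}{35253} = \left(-31546\right) \frac{1}{268} + \frac{45058}{35253} = - \frac{15773}{134} + \frac{45058}{35253} = - \frac{550007797}{4723902}$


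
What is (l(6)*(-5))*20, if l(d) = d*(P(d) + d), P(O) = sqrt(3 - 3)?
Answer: -3600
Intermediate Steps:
P(O) = 0 (P(O) = sqrt(0) = 0)
l(d) = d**2 (l(d) = d*(0 + d) = d*d = d**2)
(l(6)*(-5))*20 = (6**2*(-5))*20 = (36*(-5))*20 = -180*20 = -3600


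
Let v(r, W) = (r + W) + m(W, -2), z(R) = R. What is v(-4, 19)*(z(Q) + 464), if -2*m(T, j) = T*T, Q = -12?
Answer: -74806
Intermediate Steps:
m(T, j) = -T²/2 (m(T, j) = -T*T/2 = -T²/2)
v(r, W) = W + r - W²/2 (v(r, W) = (r + W) - W²/2 = (W + r) - W²/2 = W + r - W²/2)
v(-4, 19)*(z(Q) + 464) = (19 - 4 - ½*19²)*(-12 + 464) = (19 - 4 - ½*361)*452 = (19 - 4 - 361/2)*452 = -331/2*452 = -74806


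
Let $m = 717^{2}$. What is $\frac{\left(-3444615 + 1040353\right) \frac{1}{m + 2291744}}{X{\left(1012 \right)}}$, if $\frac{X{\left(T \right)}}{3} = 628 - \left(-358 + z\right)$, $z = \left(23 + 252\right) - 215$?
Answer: $- \frac{1202131}{3897302037} \approx -0.00030845$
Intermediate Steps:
$m = 514089$
$z = 60$ ($z = 275 - 215 = 60$)
$X{\left(T \right)} = 2778$ ($X{\left(T \right)} = 3 \left(628 - \left(-358 + 60\right)\right) = 3 \left(628 - -298\right) = 3 \left(628 + 298\right) = 3 \cdot 926 = 2778$)
$\frac{\left(-3444615 + 1040353\right) \frac{1}{m + 2291744}}{X{\left(1012 \right)}} = \frac{\left(-3444615 + 1040353\right) \frac{1}{514089 + 2291744}}{2778} = - \frac{2404262}{2805833} \cdot \frac{1}{2778} = \left(-2404262\right) \frac{1}{2805833} \cdot \frac{1}{2778} = \left(- \frac{2404262}{2805833}\right) \frac{1}{2778} = - \frac{1202131}{3897302037}$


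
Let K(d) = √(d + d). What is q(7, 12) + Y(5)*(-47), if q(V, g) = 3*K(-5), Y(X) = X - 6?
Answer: 47 + 3*I*√10 ≈ 47.0 + 9.4868*I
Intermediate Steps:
K(d) = √2*√d (K(d) = √(2*d) = √2*√d)
Y(X) = -6 + X
q(V, g) = 3*I*√10 (q(V, g) = 3*(√2*√(-5)) = 3*(√2*(I*√5)) = 3*(I*√10) = 3*I*√10)
q(7, 12) + Y(5)*(-47) = 3*I*√10 + (-6 + 5)*(-47) = 3*I*√10 - 1*(-47) = 3*I*√10 + 47 = 47 + 3*I*√10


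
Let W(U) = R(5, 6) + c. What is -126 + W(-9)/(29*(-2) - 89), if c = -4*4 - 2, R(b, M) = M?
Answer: -6170/49 ≈ -125.92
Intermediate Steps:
c = -18 (c = -16 - 2 = -18)
W(U) = -12 (W(U) = 6 - 18 = -12)
-126 + W(-9)/(29*(-2) - 89) = -126 - 12/(29*(-2) - 89) = -126 - 12/(-58 - 89) = -126 - 12/(-147) = -126 - 12*(-1/147) = -126 + 4/49 = -6170/49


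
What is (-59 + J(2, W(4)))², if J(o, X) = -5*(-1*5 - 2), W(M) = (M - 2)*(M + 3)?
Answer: 576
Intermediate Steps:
W(M) = (-2 + M)*(3 + M)
J(o, X) = 35 (J(o, X) = -5*(-5 - 2) = -5*(-7) = 35)
(-59 + J(2, W(4)))² = (-59 + 35)² = (-24)² = 576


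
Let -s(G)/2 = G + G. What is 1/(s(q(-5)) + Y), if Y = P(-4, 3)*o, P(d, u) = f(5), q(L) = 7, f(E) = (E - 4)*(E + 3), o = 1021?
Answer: 1/8140 ≈ 0.00012285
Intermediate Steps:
f(E) = (-4 + E)*(3 + E)
P(d, u) = 8 (P(d, u) = -12 + 5² - 1*5 = -12 + 25 - 5 = 8)
s(G) = -4*G (s(G) = -2*(G + G) = -4*G)
Y = 8168 (Y = 8*1021 = 8168)
1/(s(q(-5)) + Y) = 1/(-4*7 + 8168) = 1/(-28 + 8168) = 1/8140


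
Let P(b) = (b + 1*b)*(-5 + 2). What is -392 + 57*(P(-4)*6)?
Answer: 7816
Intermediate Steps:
P(b) = -6*b (P(b) = (b + b)*(-3) = (2*b)*(-3) = -6*b)
-392 + 57*(P(-4)*6) = -392 + 57*(-6*(-4)*6) = -392 + 57*(24*6) = -392 + 57*144 = -392 + 8208 = 7816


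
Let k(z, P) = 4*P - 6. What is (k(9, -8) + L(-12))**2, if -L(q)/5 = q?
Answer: 484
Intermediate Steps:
k(z, P) = -6 + 4*P
L(q) = -5*q
(k(9, -8) + L(-12))**2 = ((-6 + 4*(-8)) - 5*(-12))**2 = ((-6 - 32) + 60)**2 = (-38 + 60)**2 = 22**2 = 484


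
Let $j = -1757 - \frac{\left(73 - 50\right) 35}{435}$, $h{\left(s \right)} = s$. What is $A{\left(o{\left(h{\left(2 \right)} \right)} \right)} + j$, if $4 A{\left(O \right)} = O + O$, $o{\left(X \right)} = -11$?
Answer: $- \frac{306997}{174} \approx -1764.3$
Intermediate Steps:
$A{\left(O \right)} = \frac{O}{2}$ ($A{\left(O \right)} = \frac{O + O}{4} = \frac{2 O}{4} = \frac{O}{2}$)
$j = - \frac{153020}{87}$ ($j = -1757 - 23 \cdot 35 \cdot \frac{1}{435} = -1757 - 805 \cdot \frac{1}{435} = -1757 - \frac{161}{87} = - \frac{153020}{87} \approx -1758.8$)
$A{\left(o{\left(h{\left(2 \right)} \right)} \right)} + j = \frac{1}{2} \left(-11\right) - \frac{153020}{87} = - \frac{11}{2} - \frac{153020}{87} = - \frac{306997}{174}$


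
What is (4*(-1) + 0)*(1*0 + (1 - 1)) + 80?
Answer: 80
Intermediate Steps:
(4*(-1) + 0)*(1*0 + (1 - 1)) + 80 = (-4 + 0)*(0 + 0) + 80 = -4*0 + 80 = 0 + 80 = 80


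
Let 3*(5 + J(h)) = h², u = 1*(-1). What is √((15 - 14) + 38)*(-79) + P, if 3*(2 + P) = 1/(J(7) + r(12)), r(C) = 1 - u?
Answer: -79/40 - 79*√39 ≈ -495.33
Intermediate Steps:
u = -1
J(h) = -5 + h²/3
r(C) = 2 (r(C) = 1 - 1*(-1) = 1 + 1 = 2)
P = -79/40 (P = -2 + 1/(3*((-5 + (⅓)*7²) + 2)) = -2 + 1/(3*((-5 + (⅓)*49) + 2)) = -2 + 1/(3*((-5 + 49/3) + 2)) = -2 + 1/(3*(34/3 + 2)) = -2 + 1/(3*(40/3)) = -2 + (⅓)*(3/40) = -2 + 1/40 = -79/40 ≈ -1.9750)
√((15 - 14) + 38)*(-79) + P = √((15 - 14) + 38)*(-79) - 79/40 = √(1 + 38)*(-79) - 79/40 = √39*(-79) - 79/40 = -79*√39 - 79/40 = -79/40 - 79*√39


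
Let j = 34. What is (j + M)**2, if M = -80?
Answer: 2116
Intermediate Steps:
(j + M)**2 = (34 - 80)**2 = (-46)**2 = 2116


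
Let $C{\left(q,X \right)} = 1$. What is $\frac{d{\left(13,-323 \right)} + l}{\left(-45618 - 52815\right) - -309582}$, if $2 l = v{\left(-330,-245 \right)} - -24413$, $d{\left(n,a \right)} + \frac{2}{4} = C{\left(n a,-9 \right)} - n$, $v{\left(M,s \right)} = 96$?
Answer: $\frac{12242}{211149} \approx 0.057978$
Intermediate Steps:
$d{\left(n,a \right)} = \frac{1}{2} - n$ ($d{\left(n,a \right)} = - \frac{1}{2} - \left(-1 + n\right) = \frac{1}{2} - n$)
$l = \frac{24509}{2}$ ($l = \frac{96 - -24413}{2} = \frac{96 + 24413}{2} = \frac{1}{2} \cdot 24509 = \frac{24509}{2} \approx 12255.0$)
$\frac{d{\left(13,-323 \right)} + l}{\left(-45618 - 52815\right) - -309582} = \frac{\left(\frac{1}{2} - 13\right) + \frac{24509}{2}}{\left(-45618 - 52815\right) - -309582} = \frac{\left(\frac{1}{2} - 13\right) + \frac{24509}{2}}{-98433 + 309582} = \frac{- \frac{25}{2} + \frac{24509}{2}}{211149} = 12242 \cdot \frac{1}{211149} = \frac{12242}{211149}$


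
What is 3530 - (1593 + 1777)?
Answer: 160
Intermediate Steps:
3530 - (1593 + 1777) = 3530 - 1*3370 = 3530 - 3370 = 160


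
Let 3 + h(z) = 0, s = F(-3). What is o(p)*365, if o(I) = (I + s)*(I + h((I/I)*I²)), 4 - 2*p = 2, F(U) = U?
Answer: 1460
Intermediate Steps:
p = 1 (p = 2 - ½*2 = 2 - 1 = 1)
s = -3
h(z) = -3 (h(z) = -3 + 0 = -3)
o(I) = (-3 + I)² (o(I) = (I - 3)*(I - 3) = (-3 + I)*(-3 + I) = (-3 + I)²)
o(p)*365 = (9 + 1² - 6*1)*365 = (9 + 1 - 6)*365 = 4*365 = 1460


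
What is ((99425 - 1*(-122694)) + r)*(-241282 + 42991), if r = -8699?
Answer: -42319265220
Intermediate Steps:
((99425 - 1*(-122694)) + r)*(-241282 + 42991) = ((99425 - 1*(-122694)) - 8699)*(-241282 + 42991) = ((99425 + 122694) - 8699)*(-198291) = (222119 - 8699)*(-198291) = 213420*(-198291) = -42319265220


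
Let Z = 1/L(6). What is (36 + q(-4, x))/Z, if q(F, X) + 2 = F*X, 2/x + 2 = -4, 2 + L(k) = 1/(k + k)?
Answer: -1219/18 ≈ -67.722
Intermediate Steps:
L(k) = -2 + 1/(2*k) (L(k) = -2 + 1/(k + k) = -2 + 1/(2*k))
Z = -12/23 (Z = 1/(-2 + (½)/6) = 1/(-2 + (½)*(⅙)) = 1/(-2 + 1/12) = 1/(-23/12) = -12/23 ≈ -0.52174)
x = -⅓ (x = 2/(-2 - 4) = 2/(-6) = 2*(-⅙) = -⅓ ≈ -0.33333)
q(F, X) = -2 + F*X
(36 + q(-4, x))/Z = (36 + (-2 - 4*(-⅓)))/(-12/23) = (36 + (-2 + 4/3))*(-23/12) = (36 - ⅔)*(-23/12) = (106/3)*(-23/12) = -1219/18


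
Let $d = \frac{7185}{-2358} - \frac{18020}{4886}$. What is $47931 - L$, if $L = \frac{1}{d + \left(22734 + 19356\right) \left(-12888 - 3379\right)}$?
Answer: $\frac{63015719545197588033}{1314717396782785} \approx 47931.0$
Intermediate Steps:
$d = - \frac{12932845}{1920198}$ ($d = 7185 \left(- \frac{1}{2358}\right) - \frac{9010}{2443} = - \frac{2395}{786} - \frac{9010}{2443} = - \frac{12932845}{1920198} \approx -6.7352$)
$L = - \frac{1920198}{1314717396782785}$ ($L = \frac{1}{- \frac{12932845}{1920198} + \left(22734 + 19356\right) \left(-12888 - 3379\right)} = \frac{1}{- \frac{12932845}{1920198} + 42090 \left(-16267\right)} = \frac{1}{- \frac{12932845}{1920198} - 684678030} = \frac{1}{- \frac{1314717396782785}{1920198}} = - \frac{1920198}{1314717396782785} \approx -1.4605 \cdot 10^{-9}$)
$47931 - L = 47931 - - \frac{1920198}{1314717396782785} = 47931 + \frac{1920198}{1314717396782785} = \frac{63015719545197588033}{1314717396782785}$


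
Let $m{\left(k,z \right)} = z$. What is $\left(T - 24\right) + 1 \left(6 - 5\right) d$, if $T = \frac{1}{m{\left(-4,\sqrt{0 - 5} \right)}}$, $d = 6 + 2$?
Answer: $-16 - \frac{i \sqrt{5}}{5} \approx -16.0 - 0.44721 i$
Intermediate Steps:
$d = 8$
$T = - \frac{i \sqrt{5}}{5}$ ($T = \frac{1}{\sqrt{0 - 5}} = \frac{1}{\sqrt{-5}} = \frac{1}{i \sqrt{5}} = - \frac{i \sqrt{5}}{5} \approx - 0.44721 i$)
$\left(T - 24\right) + 1 \left(6 - 5\right) d = \left(- \frac{i \sqrt{5}}{5} - 24\right) + 1 \left(6 - 5\right) 8 = \left(-24 - \frac{i \sqrt{5}}{5}\right) + 1 \cdot 1 \cdot 8 = \left(-24 - \frac{i \sqrt{5}}{5}\right) + 1 \cdot 8 = \left(-24 - \frac{i \sqrt{5}}{5}\right) + 8 = -16 - \frac{i \sqrt{5}}{5}$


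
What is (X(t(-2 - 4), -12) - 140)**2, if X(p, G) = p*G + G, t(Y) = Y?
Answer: 6400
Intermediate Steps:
X(p, G) = G + G*p (X(p, G) = G*p + G = G + G*p)
(X(t(-2 - 4), -12) - 140)**2 = (-12*(1 + (-2 - 4)) - 140)**2 = (-12*(1 - 6) - 140)**2 = (-12*(-5) - 140)**2 = (60 - 140)**2 = (-80)**2 = 6400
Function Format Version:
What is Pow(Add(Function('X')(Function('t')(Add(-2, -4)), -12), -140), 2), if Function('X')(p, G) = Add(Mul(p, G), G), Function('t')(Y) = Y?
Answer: 6400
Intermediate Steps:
Function('X')(p, G) = Add(G, Mul(G, p)) (Function('X')(p, G) = Add(Mul(G, p), G) = Add(G, Mul(G, p)))
Pow(Add(Function('X')(Function('t')(Add(-2, -4)), -12), -140), 2) = Pow(Add(Mul(-12, Add(1, Add(-2, -4))), -140), 2) = Pow(Add(Mul(-12, Add(1, -6)), -140), 2) = Pow(Add(Mul(-12, -5), -140), 2) = Pow(Add(60, -140), 2) = Pow(-80, 2) = 6400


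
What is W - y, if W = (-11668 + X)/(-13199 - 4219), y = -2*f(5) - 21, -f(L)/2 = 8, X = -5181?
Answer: -174749/17418 ≈ -10.033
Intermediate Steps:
f(L) = -16 (f(L) = -2*8 = -16)
y = 11 (y = -2*(-16) - 21 = 32 - 21 = 11)
W = 16849/17418 (W = (-11668 - 5181)/(-13199 - 4219) = -16849/(-17418) = -16849*(-1/17418) = 16849/17418 ≈ 0.96733)
W - y = 16849/17418 - 1*11 = 16849/17418 - 11 = -174749/17418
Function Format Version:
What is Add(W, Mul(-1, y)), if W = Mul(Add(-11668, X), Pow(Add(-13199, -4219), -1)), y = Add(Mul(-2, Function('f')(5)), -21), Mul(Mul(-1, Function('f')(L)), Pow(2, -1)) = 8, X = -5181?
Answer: Rational(-174749, 17418) ≈ -10.033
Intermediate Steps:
Function('f')(L) = -16 (Function('f')(L) = Mul(-2, 8) = -16)
y = 11 (y = Add(Mul(-2, -16), -21) = Add(32, -21) = 11)
W = Rational(16849, 17418) (W = Mul(Add(-11668, -5181), Pow(Add(-13199, -4219), -1)) = Mul(-16849, Pow(-17418, -1)) = Mul(-16849, Rational(-1, 17418)) = Rational(16849, 17418) ≈ 0.96733)
Add(W, Mul(-1, y)) = Add(Rational(16849, 17418), Mul(-1, 11)) = Add(Rational(16849, 17418), -11) = Rational(-174749, 17418)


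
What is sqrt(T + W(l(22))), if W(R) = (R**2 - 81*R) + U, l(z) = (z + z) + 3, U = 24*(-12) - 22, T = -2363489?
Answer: I*sqrt(2365397) ≈ 1538.0*I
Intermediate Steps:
U = -310 (U = -288 - 22 = -310)
l(z) = 3 + 2*z (l(z) = 2*z + 3 = 3 + 2*z)
W(R) = -310 + R**2 - 81*R (W(R) = (R**2 - 81*R) - 310 = -310 + R**2 - 81*R)
sqrt(T + W(l(22))) = sqrt(-2363489 + (-310 + (3 + 2*22)**2 - 81*(3 + 2*22))) = sqrt(-2363489 + (-310 + (3 + 44)**2 - 81*(3 + 44))) = sqrt(-2363489 + (-310 + 47**2 - 81*47)) = sqrt(-2363489 + (-310 + 2209 - 3807)) = sqrt(-2363489 - 1908) = sqrt(-2365397) = I*sqrt(2365397)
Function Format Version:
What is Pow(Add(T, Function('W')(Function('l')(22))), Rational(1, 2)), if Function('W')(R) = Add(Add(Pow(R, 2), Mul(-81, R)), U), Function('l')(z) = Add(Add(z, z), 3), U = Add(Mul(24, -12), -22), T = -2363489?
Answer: Mul(I, Pow(2365397, Rational(1, 2))) ≈ Mul(1538.0, I)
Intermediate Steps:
U = -310 (U = Add(-288, -22) = -310)
Function('l')(z) = Add(3, Mul(2, z)) (Function('l')(z) = Add(Mul(2, z), 3) = Add(3, Mul(2, z)))
Function('W')(R) = Add(-310, Pow(R, 2), Mul(-81, R)) (Function('W')(R) = Add(Add(Pow(R, 2), Mul(-81, R)), -310) = Add(-310, Pow(R, 2), Mul(-81, R)))
Pow(Add(T, Function('W')(Function('l')(22))), Rational(1, 2)) = Pow(Add(-2363489, Add(-310, Pow(Add(3, Mul(2, 22)), 2), Mul(-81, Add(3, Mul(2, 22))))), Rational(1, 2)) = Pow(Add(-2363489, Add(-310, Pow(Add(3, 44), 2), Mul(-81, Add(3, 44)))), Rational(1, 2)) = Pow(Add(-2363489, Add(-310, Pow(47, 2), Mul(-81, 47))), Rational(1, 2)) = Pow(Add(-2363489, Add(-310, 2209, -3807)), Rational(1, 2)) = Pow(Add(-2363489, -1908), Rational(1, 2)) = Pow(-2365397, Rational(1, 2)) = Mul(I, Pow(2365397, Rational(1, 2)))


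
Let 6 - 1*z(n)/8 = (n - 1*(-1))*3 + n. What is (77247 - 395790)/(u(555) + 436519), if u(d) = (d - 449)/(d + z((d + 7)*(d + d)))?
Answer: -6358647379923/8713644297953 ≈ -0.72973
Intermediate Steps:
z(n) = 24 - 32*n (z(n) = 48 - 8*((n - 1*(-1))*3 + n) = 48 - 8*((n + 1)*3 + n) = 48 - 8*((1 + n)*3 + n) = 48 - 8*((3 + 3*n) + n) = 48 - 8*(3 + 4*n) = 48 + (-24 - 32*n) = 24 - 32*n)
u(d) = (-449 + d)/(24 + d - 64*d*(7 + d)) (u(d) = (d - 449)/(d + (24 - 32*(d + 7)*(d + d))) = (-449 + d)/(d + (24 - 32*(7 + d)*2*d)) = (-449 + d)/(d + (24 - 64*d*(7 + d))) = (-449 + d)/(24 + d - 64*d*(7 + d)))
(77247 - 395790)/(u(555) + 436519) = (77247 - 395790)/((-449 + 555)/(24 + 555 - 64*555*(7 + 555)) + 436519) = -318543/(106/(24 + 555 - 64*555*562) + 436519) = -318543/(106/(24 + 555 - 19962240) + 436519) = -318543/(106/(-19961661) + 436519) = -318543/(-1/19961661*106 + 436519) = -318543/(-106/19961661 + 436519) = -318543/8713644297953/19961661 = -318543*19961661/8713644297953 = -6358647379923/8713644297953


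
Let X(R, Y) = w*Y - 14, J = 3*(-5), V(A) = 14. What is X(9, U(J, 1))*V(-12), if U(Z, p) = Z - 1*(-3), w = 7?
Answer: -1372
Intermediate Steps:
J = -15
U(Z, p) = 3 + Z (U(Z, p) = Z + 3 = 3 + Z)
X(R, Y) = -14 + 7*Y (X(R, Y) = 7*Y - 14 = -14 + 7*Y)
X(9, U(J, 1))*V(-12) = (-14 + 7*(3 - 15))*14 = (-14 + 7*(-12))*14 = (-14 - 84)*14 = -98*14 = -1372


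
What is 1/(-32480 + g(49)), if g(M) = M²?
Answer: -1/30079 ≈ -3.3246e-5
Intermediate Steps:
1/(-32480 + g(49)) = 1/(-32480 + 49²) = 1/(-32480 + 2401) = 1/(-30079) = -1/30079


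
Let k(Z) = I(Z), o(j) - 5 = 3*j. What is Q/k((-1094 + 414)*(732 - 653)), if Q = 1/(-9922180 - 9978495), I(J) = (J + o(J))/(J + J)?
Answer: -21488/855231508125 ≈ -2.5125e-8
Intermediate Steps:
o(j) = 5 + 3*j
I(J) = (5 + 4*J)/(2*J) (I(J) = (J + (5 + 3*J))/(J + J) = (5 + 4*J)/((2*J)) = (5 + 4*J)*(1/(2*J)) = (5 + 4*J)/(2*J))
k(Z) = 2 + 5/(2*Z)
Q = -1/19900675 (Q = 1/(-19900675) = -1/19900675 ≈ -5.0250e-8)
Q/k((-1094 + 414)*(732 - 653)) = -1/(19900675*(2 + 5/(2*(((-1094 + 414)*(732 - 653)))))) = -1/(19900675*(2 + 5/(2*((-680*79))))) = -1/(19900675*(2 + (5/2)/(-53720))) = -1/(19900675*(2 + (5/2)*(-1/53720))) = -1/(19900675*(2 - 1/21488)) = -1/(19900675*42975/21488) = -1/19900675*21488/42975 = -21488/855231508125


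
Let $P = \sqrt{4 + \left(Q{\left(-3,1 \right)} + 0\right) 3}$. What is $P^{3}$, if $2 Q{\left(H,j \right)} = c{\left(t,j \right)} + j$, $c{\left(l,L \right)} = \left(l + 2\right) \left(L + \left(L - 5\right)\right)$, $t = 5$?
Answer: $- 26 i \sqrt{26} \approx - 132.57 i$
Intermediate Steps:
$c{\left(l,L \right)} = \left(-5 + 2 L\right) \left(2 + l\right)$ ($c{\left(l,L \right)} = \left(2 + l\right) \left(L + \left(-5 + L\right)\right) = \left(2 + l\right) \left(-5 + 2 L\right) = \left(-5 + 2 L\right) \left(2 + l\right)$)
$Q{\left(H,j \right)} = - \frac{35}{2} + \frac{15 j}{2}$ ($Q{\left(H,j \right)} = \frac{\left(-10 - 25 + 4 j + 2 j 5\right) + j}{2} = \frac{\left(-10 - 25 + 4 j + 10 j\right) + j}{2} = \frac{\left(-35 + 14 j\right) + j}{2} = \frac{-35 + 15 j}{2} = - \frac{35}{2} + \frac{15 j}{2}$)
$P = i \sqrt{26}$ ($P = \sqrt{4 + \left(\left(- \frac{35}{2} + \frac{15}{2} \cdot 1\right) + 0\right) 3} = \sqrt{4 + \left(\left(- \frac{35}{2} + \frac{15}{2}\right) + 0\right) 3} = \sqrt{4 + \left(-10 + 0\right) 3} = \sqrt{4 - 30} = \sqrt{-26} = i \sqrt{26} \approx 5.099 i$)
$P^{3} = \left(i \sqrt{26}\right)^{3} = - 26 i \sqrt{26}$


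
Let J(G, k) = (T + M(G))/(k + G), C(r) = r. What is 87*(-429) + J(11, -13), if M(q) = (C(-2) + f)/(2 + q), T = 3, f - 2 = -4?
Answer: -970433/26 ≈ -37324.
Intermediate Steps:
f = -2 (f = 2 - 4 = -2)
M(q) = -4/(2 + q) (M(q) = (-2 - 2)/(2 + q) = -4/(2 + q))
J(G, k) = (3 - 4/(2 + G))/(G + k) (J(G, k) = (3 - 4/(2 + G))/(k + G) = (3 - 4/(2 + G))/(G + k))
87*(-429) + J(11, -13) = 87*(-429) + (2 + 3*11)/((2 + 11)*(11 - 13)) = -37323 + (2 + 33)/(13*(-2)) = -37323 + (1/13)*(-½)*35 = -37323 - 35/26 = -970433/26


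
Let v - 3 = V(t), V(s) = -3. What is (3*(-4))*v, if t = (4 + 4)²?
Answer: 0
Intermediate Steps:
t = 64 (t = 8² = 64)
v = 0 (v = 3 - 3 = 0)
(3*(-4))*v = (3*(-4))*0 = -12*0 = 0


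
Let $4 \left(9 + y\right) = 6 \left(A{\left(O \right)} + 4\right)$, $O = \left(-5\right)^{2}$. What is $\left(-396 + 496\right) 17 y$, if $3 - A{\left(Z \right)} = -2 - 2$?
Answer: $12750$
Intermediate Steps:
$O = 25$
$A{\left(Z \right)} = 7$ ($A{\left(Z \right)} = 3 - \left(-2 - 2\right) = 3 - -4 = 3 + 4 = 7$)
$y = \frac{15}{2}$ ($y = -9 + \frac{6 \left(7 + 4\right)}{4} = -9 + \frac{6 \cdot 11}{4} = -9 + \frac{1}{4} \cdot 66 = -9 + \frac{33}{2} = \frac{15}{2} \approx 7.5$)
$\left(-396 + 496\right) 17 y = \left(-396 + 496\right) 17 \cdot \frac{15}{2} = 100 \cdot \frac{255}{2} = 12750$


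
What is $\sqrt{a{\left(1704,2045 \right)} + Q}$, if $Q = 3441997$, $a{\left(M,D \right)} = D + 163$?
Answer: $\sqrt{3444205} \approx 1855.9$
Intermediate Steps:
$a{\left(M,D \right)} = 163 + D$
$\sqrt{a{\left(1704,2045 \right)} + Q} = \sqrt{\left(163 + 2045\right) + 3441997} = \sqrt{2208 + 3441997} = \sqrt{3444205}$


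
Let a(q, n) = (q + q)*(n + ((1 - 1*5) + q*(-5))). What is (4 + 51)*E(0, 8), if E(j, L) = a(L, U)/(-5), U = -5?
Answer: 8624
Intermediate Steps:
a(q, n) = 2*q*(-4 + n - 5*q) (a(q, n) = (2*q)*(n + ((1 - 5) - 5*q)) = (2*q)*(n + (-4 - 5*q)) = (2*q)*(-4 + n - 5*q) = 2*q*(-4 + n - 5*q))
E(j, L) = -2*L*(-9 - 5*L)/5 (E(j, L) = (2*L*(-4 - 5 - 5*L))/(-5) = (2*L*(-9 - 5*L))*(-1/5) = -2*L*(-9 - 5*L)/5)
(4 + 51)*E(0, 8) = (4 + 51)*((2/5)*8*(9 + 5*8)) = 55*((2/5)*8*(9 + 40)) = 55*((2/5)*8*49) = 55*(784/5) = 8624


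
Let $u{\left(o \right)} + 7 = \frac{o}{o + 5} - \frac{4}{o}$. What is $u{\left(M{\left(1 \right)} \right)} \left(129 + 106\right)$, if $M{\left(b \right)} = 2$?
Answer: $- \frac{14335}{7} \approx -2047.9$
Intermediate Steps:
$u{\left(o \right)} = -7 - \frac{4}{o} + \frac{o}{5 + o}$ ($u{\left(o \right)} = -7 + \left(\frac{o}{o + 5} - \frac{4}{o}\right) = -7 + \left(\frac{o}{5 + o} - \frac{4}{o}\right) = -7 + \left(- \frac{4}{o} + \frac{o}{5 + o}\right) = -7 - \frac{4}{o} + \frac{o}{5 + o}$)
$u{\left(M{\left(1 \right)} \right)} \left(129 + 106\right) = \frac{-20 - 78 - 6 \cdot 2^{2}}{2 \left(5 + 2\right)} \left(129 + 106\right) = \frac{-20 - 78 - 24}{2 \cdot 7} \cdot 235 = \frac{1}{2} \cdot \frac{1}{7} \left(-20 - 78 - 24\right) 235 = \frac{1}{2} \cdot \frac{1}{7} \left(-122\right) 235 = \left(- \frac{61}{7}\right) 235 = - \frac{14335}{7}$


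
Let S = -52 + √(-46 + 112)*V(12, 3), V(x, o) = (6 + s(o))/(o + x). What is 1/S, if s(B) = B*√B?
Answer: -5/(260 - √66*(2 + √3)) ≈ -0.021769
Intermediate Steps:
s(B) = B^(3/2)
V(x, o) = (6 + o^(3/2))/(o + x)
S = -52 + √66*(⅖ + √3/5) (S = -52 + √(-46 + 112)*((6 + 3^(3/2))/(3 + 12)) = -52 + √66*((6 + 3*√3)/15) = -52 + √66*(⅖ + √3/5) ≈ -45.936)
1/S = 1/(-52 + √66*(2 + √3)/5)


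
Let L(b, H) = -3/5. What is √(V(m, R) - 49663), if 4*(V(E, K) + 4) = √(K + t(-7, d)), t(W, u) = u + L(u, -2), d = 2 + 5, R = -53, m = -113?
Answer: √(-4966700 + 5*I*√1165)/10 ≈ 0.0038289 + 222.86*I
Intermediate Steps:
L(b, H) = -⅗ (L(b, H) = -3*⅕ = -⅗)
d = 7
t(W, u) = -⅗ + u (t(W, u) = u - ⅗ = -⅗ + u)
V(E, K) = -4 + √(32/5 + K)/4 (V(E, K) = -4 + √(K + (-⅗ + 7))/4 = -4 + √(K + 32/5)/4 = -4 + √(32/5 + K)/4)
√(V(m, R) - 49663) = √((-4 + √(160 + 25*(-53))/20) - 49663) = √((-4 + √(160 - 1325)/20) - 49663) = √((-4 + √(-1165)/20) - 49663) = √((-4 + (I*√1165)/20) - 49663) = √((-4 + I*√1165/20) - 49663) = √(-49667 + I*√1165/20)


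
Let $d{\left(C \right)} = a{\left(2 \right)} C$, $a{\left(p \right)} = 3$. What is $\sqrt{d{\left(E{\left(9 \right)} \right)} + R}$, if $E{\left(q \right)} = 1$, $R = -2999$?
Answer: $2 i \sqrt{749} \approx 54.736 i$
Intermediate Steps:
$d{\left(C \right)} = 3 C$
$\sqrt{d{\left(E{\left(9 \right)} \right)} + R} = \sqrt{3 \cdot 1 - 2999} = \sqrt{3 - 2999} = \sqrt{-2996} = 2 i \sqrt{749}$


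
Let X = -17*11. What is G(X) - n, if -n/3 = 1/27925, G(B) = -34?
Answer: -949447/27925 ≈ -34.000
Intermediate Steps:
X = -187
n = -3/27925 ≈ -0.00010743
G(X) - n = -34 - 1*(-3/27925) = -34 + 3/27925 = -949447/27925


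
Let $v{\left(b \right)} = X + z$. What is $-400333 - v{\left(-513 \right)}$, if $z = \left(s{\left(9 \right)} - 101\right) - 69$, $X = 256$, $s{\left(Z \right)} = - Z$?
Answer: $-400410$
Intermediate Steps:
$z = -179$ ($z = \left(\left(-1\right) 9 - 101\right) - 69 = \left(-9 - 101\right) - 69 = -110 - 69 = -179$)
$v{\left(b \right)} = 77$ ($v{\left(b \right)} = 256 - 179 = 77$)
$-400333 - v{\left(-513 \right)} = -400333 - 77 = -400410$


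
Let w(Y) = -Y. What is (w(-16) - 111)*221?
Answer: -20995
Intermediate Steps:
(w(-16) - 111)*221 = (-1*(-16) - 111)*221 = (16 - 111)*221 = -95*221 = -20995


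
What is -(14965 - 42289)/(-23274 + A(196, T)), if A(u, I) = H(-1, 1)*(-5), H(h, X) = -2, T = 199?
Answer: -6831/5816 ≈ -1.1745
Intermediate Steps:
A(u, I) = 10 (A(u, I) = -2*(-5) = 10)
-(14965 - 42289)/(-23274 + A(196, T)) = -(14965 - 42289)/(-23274 + 10) = -(-27324)/(-23264) = -(-27324)*(-1)/23264 = -1*6831/5816 = -6831/5816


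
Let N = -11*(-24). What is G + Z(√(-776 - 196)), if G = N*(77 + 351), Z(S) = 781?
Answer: 113773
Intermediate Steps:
N = 264
G = 112992 (G = 264*(77 + 351) = 264*428 = 112992)
G + Z(√(-776 - 196)) = 112992 + 781 = 113773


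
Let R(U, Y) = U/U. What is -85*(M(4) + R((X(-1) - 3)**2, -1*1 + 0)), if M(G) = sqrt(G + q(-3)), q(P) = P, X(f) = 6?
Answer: -170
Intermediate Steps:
M(G) = sqrt(-3 + G) (M(G) = sqrt(G - 3) = sqrt(-3 + G))
R(U, Y) = 1
-85*(M(4) + R((X(-1) - 3)**2, -1*1 + 0)) = -85*(sqrt(-3 + 4) + 1) = -85*(sqrt(1) + 1) = -85*(1 + 1) = -85*2 = -170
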